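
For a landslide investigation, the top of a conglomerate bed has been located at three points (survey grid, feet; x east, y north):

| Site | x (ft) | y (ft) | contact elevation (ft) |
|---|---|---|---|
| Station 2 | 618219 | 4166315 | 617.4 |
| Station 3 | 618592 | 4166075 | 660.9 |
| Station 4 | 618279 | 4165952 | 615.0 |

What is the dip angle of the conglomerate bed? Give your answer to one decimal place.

Let the plane be z = a·x + b·y + c.
Station 3−Station 2: 373a − 240b = 43.5;  Station 4−Station 2: 60a − 363b = −2.4.
Solving gives a = 0.13526, b = 0.02897.
Gradient magnitude |∇z| = √(a² + b²) = √(0.01830 + 0.00084) = 0.13833.
True dip = arctan(0.13833) = 7.9°, dipping toward WSW (azimuth ≈ 258°).

7.9°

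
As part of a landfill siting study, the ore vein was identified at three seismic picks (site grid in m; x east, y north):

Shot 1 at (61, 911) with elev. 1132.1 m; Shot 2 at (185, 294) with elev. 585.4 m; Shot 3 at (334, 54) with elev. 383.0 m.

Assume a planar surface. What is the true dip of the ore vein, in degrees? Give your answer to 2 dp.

42.37°

Two edge vectors: Shot 1→Shot 2 = (124, -617, -546.7), Shot 1→Shot 3 = (273, -857, -749.1).
Normal n = (Shot 1→Shot 2) × (Shot 1→Shot 3) = (-6327.2, -56360.7, 62173).
So ∂z/∂x = −n_x/n_z = 0.10177 and ∂z/∂y = −n_y/n_z = 0.90651.
Gradient magnitude |∇z| = √(a² + b²) = √(0.01036 + 0.82177) = 0.91221.
True dip = arctan(0.91221) = 42.37°, dipping toward S (azimuth ≈ 186°).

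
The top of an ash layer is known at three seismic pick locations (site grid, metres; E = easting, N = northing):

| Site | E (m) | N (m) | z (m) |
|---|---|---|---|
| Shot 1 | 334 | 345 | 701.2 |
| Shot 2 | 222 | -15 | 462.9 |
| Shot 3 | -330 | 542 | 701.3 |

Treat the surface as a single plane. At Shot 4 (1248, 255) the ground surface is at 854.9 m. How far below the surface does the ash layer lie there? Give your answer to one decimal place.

Two edge vectors: Shot 1→Shot 2 = (-112, -360, -238.3), Shot 1→Shot 3 = (-664, 197, 0.1).
Normal n = (Shot 1→Shot 2) × (Shot 1→Shot 3) = (46909.1, 158242.4, -261104).
So ∂z/∂E = −n_x/n_z = 0.179657 and ∂z/∂N = −n_y/n_z = 0.606051.
Intercept c from Shot 1: 701.2 − 60.01 − 209.09 = 432.11.
At (1248, 255): z_contact = 224.21 + 154.54 + 432.11 = 810.86 m.
Depth below ground = 854.9 − 810.86 = 44.0 m.

44.0 m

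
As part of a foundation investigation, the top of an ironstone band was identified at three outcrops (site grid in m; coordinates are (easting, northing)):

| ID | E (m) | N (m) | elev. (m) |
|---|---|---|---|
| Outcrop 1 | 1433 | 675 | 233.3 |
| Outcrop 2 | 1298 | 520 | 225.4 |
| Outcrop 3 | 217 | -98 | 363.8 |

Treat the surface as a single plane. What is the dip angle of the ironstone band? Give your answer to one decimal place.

Two edge vectors: Outcrop 1→Outcrop 2 = (-135, -155, -7.9), Outcrop 1→Outcrop 3 = (-1216, -773, 130.5).
Normal n = (Outcrop 1→Outcrop 2) × (Outcrop 1→Outcrop 3) = (-26334.2, 27223.9, -84125).
So ∂z/∂E = −n_x/n_z = −0.31304 and ∂z/∂N = −n_y/n_z = 0.32361.
Gradient magnitude |∇z| = √(a² + b²) = √(0.09799 + 0.10473) = 0.45024.
True dip = arctan(0.45024) = 24.2°, dipping toward SE (azimuth ≈ 136°).

24.2°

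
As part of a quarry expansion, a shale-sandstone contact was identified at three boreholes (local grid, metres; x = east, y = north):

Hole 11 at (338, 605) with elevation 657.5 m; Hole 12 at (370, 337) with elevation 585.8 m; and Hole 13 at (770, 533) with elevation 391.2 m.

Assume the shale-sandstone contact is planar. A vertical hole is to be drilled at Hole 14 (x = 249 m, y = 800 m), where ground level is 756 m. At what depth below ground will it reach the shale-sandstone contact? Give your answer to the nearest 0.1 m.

Let the plane be z = a·x + b·y + c.
Hole 12−Hole 11: 32a − 268b = −71.7;  Hole 13−Hole 11: 432a − 72b = −266.3.
Solving gives a = −0.58346, b = 0.19787.
Then c = 657.5 − a·338 − b·605 = 735.00.
At (249, 800): z_contact = −145.28 + 158.30 + 735.00 = 748.01 m.
Depth below ground = 756 − 748.01 = 8.0 m.

8.0 m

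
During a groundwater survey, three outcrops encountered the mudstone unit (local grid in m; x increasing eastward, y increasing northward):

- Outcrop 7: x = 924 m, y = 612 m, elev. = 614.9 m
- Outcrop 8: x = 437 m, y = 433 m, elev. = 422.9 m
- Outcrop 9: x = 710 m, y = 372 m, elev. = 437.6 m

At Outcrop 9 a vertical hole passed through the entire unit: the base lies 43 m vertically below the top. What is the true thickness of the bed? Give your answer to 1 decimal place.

Two edge vectors: Outcrop 7→Outcrop 8 = (-487, -179, -192), Outcrop 7→Outcrop 9 = (-214, -240, -177.3).
Normal n = (Outcrop 7→Outcrop 8) × (Outcrop 7→Outcrop 9) = (-14343.3, -45257.1, 78574).
So ∂z/∂x = −n_x/n_z = 0.18255 and ∂z/∂y = −n_y/n_z = 0.57598.
|∇z| = √(a²+b²) = 0.60422, so dip δ = arctan(0.60422) = 31.14°.
True thickness = vertical thickness × cos δ = 43 × cos 31.14° = 36.8 m.

36.8 m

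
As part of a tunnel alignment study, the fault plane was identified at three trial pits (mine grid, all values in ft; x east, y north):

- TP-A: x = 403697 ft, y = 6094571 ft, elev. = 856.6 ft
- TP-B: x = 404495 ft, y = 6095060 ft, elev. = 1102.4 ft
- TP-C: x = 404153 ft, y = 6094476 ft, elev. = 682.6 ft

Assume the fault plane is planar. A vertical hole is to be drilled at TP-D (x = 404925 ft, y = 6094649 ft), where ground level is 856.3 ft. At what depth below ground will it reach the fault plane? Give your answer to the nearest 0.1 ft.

187.9 ft

Two edge vectors: TP-A→TP-B = (798, 489, 245.8), TP-A→TP-C = (456, -95, -174).
Normal n = (TP-A→TP-B) × (TP-A→TP-C) = (-61735, 250936.8, -298794).
So ∂z/∂x = −n_x/n_z = −0.206613921 and ∂z/∂y = −n_y/n_z = 0.839832125.
Intercept c from TP-A: 856.6 + 83409.42 − 5118416.51 = −5034150.49.
At (404925, 6094649): z_contact = −83663.14 + 5118482.02 − 5034150.49 = 668.39 ft.
Depth below ground = 856.3 − 668.39 = 187.9 ft.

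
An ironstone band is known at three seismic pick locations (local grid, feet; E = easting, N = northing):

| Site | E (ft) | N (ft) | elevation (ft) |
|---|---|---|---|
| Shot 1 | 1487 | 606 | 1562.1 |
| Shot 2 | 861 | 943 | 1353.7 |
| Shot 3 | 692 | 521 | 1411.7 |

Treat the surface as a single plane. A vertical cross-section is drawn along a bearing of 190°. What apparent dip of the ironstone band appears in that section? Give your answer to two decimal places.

10.34°

Two edge vectors: Shot 1→Shot 2 = (-626, 337, -208.4), Shot 1→Shot 3 = (-795, -85, -150.4).
Normal n = (Shot 1→Shot 2) × (Shot 1→Shot 3) = (-68398.8, 71527.6, 321125).
So ∂z/∂E = −n_x/n_z = 0.21300 and ∂z/∂N = −n_y/n_z = −0.22274.
Unit vector along 190° is (sin 190°, cos 190°) = (-0.1736, -0.9848).
Slope in that direction = a·(-0.1736) + b·(-0.9848) = 0.18237.
Apparent dip = arctan|0.18237| = 10.34° (true dip is 17.1°, so apparent ≤ true as expected).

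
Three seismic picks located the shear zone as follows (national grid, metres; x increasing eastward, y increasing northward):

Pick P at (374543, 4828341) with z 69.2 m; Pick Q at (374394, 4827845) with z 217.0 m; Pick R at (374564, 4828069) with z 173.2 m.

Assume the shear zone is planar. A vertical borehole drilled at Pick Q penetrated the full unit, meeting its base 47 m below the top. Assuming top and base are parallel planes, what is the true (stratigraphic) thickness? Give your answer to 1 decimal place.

Let the plane be z = a·x + b·y + c.
Pick Q−Pick P: −149a − 496b = 147.8;  Pick R−Pick P: 21a − 272b = 104.
Solving gives a = 0.22343, b = −0.36510.
|∇z| = √(a²+b²) = 0.42804, so dip δ = arctan(0.42804) = 23.17°.
True thickness = vertical thickness × cos δ = 47 × cos 23.17° = 43.2 m.

43.2 m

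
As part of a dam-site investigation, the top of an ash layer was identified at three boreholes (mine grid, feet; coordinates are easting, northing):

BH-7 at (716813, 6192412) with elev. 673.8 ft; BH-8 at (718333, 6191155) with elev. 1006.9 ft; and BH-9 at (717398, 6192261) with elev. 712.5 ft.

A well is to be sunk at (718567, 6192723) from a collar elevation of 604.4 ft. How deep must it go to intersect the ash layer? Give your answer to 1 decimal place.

Two edge vectors: BH-7→BH-8 = (1520, -1257, 333.1), BH-7→BH-9 = (585, -151, 38.7).
Normal n = (BH-7→BH-8) × (BH-7→BH-9) = (1652.2, 136039.5, 505825).
So ∂z/∂easting = −n_x/n_z = −0.003266347 and ∂z/∂northing = −n_y/n_z = −0.268945782.
Intercept c from BH-7: 673.8 + 2341.36 + 1665423.09 = 1668438.25.
At (718567, 6192723): z_contact = −2347.09 − 1665506.73 + 1668438.25 = 584.43 ft.
Depth below ground = 604.4 − 584.43 = 20.0 ft.

20.0 ft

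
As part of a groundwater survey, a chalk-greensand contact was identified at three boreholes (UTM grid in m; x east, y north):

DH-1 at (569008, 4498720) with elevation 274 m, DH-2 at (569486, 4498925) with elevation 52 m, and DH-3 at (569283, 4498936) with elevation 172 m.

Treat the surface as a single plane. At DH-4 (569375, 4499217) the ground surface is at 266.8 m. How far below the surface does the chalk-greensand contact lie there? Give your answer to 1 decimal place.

74.2 m

Let the plane be z = a·x + b·y + c.
DH-2−DH-1: 478a + 205b = −222;  DH-3−DH-1: 275a + 216b = −102.
Solving gives a = −0.576920615, b = 0.262283191.
Then c = 274 − a·569008 − b·4498720 = −851392.19.
At (569375, 4499217): z_contact = −328484.18 + 1180068.99 − 851392.19 = 192.62 m.
Depth below ground = 266.8 − 192.62 = 74.2 m.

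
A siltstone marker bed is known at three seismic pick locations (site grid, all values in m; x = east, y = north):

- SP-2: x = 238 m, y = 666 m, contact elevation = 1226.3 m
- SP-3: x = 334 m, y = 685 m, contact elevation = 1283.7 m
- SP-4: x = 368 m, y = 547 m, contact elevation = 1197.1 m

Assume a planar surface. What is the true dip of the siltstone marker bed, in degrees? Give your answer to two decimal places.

40.89°

Let the plane be z = a·x + b·y + c.
SP-3−SP-2: 96a + 19b = 57.4;  SP-4−SP-2: 130a − 119b = −29.2.
Solving gives a = 0.45169, b = 0.73882.
Gradient magnitude |∇z| = √(a² + b²) = √(0.20403 + 0.54586) = 0.86596.
True dip = arctan(0.86596) = 40.89°, dipping toward SSW (azimuth ≈ 211°).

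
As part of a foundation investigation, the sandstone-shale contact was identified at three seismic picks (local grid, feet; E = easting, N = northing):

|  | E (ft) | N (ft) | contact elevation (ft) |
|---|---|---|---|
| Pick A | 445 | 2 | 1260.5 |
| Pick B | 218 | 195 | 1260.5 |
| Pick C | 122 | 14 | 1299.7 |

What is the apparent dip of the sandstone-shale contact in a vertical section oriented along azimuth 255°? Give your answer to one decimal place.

Two edge vectors: Pick A→Pick B = (-227, 193, 0), Pick A→Pick C = (-323, 12, 39.2).
Normal n = (Pick A→Pick B) × (Pick A→Pick C) = (7565.6, 8898.4, 59615).
So ∂z/∂E = −n_x/n_z = −0.12691 and ∂z/∂N = −n_y/n_z = −0.14926.
Unit vector along 255° is (sin 255°, cos 255°) = (-0.9659, -0.2588).
Slope in that direction = a·(-0.9659) + b·(-0.2588) = 0.16122.
Apparent dip = arctan|0.16122| = 9.2° (true dip is 11.1°, so apparent ≤ true as expected).

9.2°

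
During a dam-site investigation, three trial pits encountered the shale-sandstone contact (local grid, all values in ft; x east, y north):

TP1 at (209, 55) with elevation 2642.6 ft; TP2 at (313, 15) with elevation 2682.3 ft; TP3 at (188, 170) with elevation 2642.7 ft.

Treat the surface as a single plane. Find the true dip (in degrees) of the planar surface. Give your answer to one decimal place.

22.7°

Two edge vectors: TP1→TP2 = (104, -40, 39.7), TP1→TP3 = (-21, 115, 0.1).
Normal n = (TP1→TP2) × (TP1→TP3) = (-4569.5, -844.1, 11120).
So ∂z/∂x = −n_x/n_z = 0.41093 and ∂z/∂y = −n_y/n_z = 0.07591.
Gradient magnitude |∇z| = √(a² + b²) = √(0.16886 + 0.00576) = 0.41788.
True dip = arctan(0.41788) = 22.7°, dipping toward W (azimuth ≈ 260°).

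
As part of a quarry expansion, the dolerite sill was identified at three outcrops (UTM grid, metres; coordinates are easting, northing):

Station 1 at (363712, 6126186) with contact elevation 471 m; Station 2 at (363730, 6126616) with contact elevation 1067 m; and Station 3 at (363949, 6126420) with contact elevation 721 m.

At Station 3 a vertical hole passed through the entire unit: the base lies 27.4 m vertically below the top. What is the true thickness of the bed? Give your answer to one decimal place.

15.6 m

Two edge vectors: Station 1→Station 2 = (18, 430, 596), Station 1→Station 3 = (237, 234, 250).
Normal n = (Station 1→Station 2) × (Station 1→Station 3) = (-31964, 136752, -97698).
So ∂z/∂easting = −n_x/n_z = −0.32717 and ∂z/∂northing = −n_y/n_z = 1.39974.
|∇z| = √(a²+b²) = 1.43747, so dip δ = arctan(1.43747) = 55.17°.
True thickness = vertical thickness × cos δ = 27.4 × cos 55.17° = 15.6 m.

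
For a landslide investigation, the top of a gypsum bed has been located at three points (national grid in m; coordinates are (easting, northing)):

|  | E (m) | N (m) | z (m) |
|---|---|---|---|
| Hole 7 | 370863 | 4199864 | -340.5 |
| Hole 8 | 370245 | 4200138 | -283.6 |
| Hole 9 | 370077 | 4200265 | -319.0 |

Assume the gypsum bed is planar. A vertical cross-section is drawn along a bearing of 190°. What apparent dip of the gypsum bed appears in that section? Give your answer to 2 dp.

46.25°

Let the plane be z = a·E + b·N + c.
Hole 8−Hole 7: −618a + 274b = 56.9;  Hole 9−Hole 7: −786a + 401b = 21.5.
Solving gives a = −0.52154, b = −0.96864.
Unit vector along 190° is (sin 190°, cos 190°) = (-0.1736, -0.9848).
Slope in that direction = a·(-0.1736) + b·(-0.9848) = 1.04449.
Apparent dip = arctan|1.04449| = 46.25° (true dip is 47.7°, so apparent ≤ true as expected).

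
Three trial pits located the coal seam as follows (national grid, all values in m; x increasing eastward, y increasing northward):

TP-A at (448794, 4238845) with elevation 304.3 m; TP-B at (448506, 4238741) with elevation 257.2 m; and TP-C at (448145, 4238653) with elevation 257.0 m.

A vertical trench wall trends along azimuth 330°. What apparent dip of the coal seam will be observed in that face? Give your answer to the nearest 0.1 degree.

53.9°

Two edge vectors: TP-A→TP-B = (-288, -104, -47.1), TP-A→TP-C = (-649, -192, -47.3).
Normal n = (TP-A→TP-B) × (TP-A→TP-C) = (-4124, 16945.5, -12200).
So ∂z/∂x = −n_x/n_z = −0.33803 and ∂z/∂y = −n_y/n_z = 1.38898.
Unit vector along 330° is (sin 330°, cos 330°) = (-0.5000, 0.8660).
Slope in that direction = a·(-0.5000) + b·(0.8660) = 1.37190.
Apparent dip = arctan|1.37190| = 53.9° (true dip is 55.0°, so apparent ≤ true as expected).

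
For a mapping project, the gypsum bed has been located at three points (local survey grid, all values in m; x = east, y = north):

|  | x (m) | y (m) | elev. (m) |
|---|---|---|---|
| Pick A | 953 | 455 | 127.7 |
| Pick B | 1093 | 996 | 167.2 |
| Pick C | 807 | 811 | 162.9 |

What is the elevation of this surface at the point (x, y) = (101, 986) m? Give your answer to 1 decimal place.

Let the plane be z = a·x + b·y + c.
Pick B−Pick A: 140a + 541b = 39.5;  Pick C−Pick A: −146a + 356b = 35.2.
Solving gives a = −0.038666, b = 0.083019.
Then c = 127.7 − a·953 − b·455 = 126.78.
At (101, 986): z = −3.9 + 81.9 + 126.78 = 204.7 m.

204.7 m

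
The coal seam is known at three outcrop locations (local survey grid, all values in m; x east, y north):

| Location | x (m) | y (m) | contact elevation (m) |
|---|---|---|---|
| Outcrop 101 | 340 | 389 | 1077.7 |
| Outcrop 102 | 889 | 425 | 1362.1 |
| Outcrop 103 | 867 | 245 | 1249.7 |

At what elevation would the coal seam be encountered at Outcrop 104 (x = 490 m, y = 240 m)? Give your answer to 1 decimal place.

1065.6 m

Let the plane be z = a·x + b·y + c.
Outcrop 102−Outcrop 101: 549a + 36b = 284.4;  Outcrop 103−Outcrop 101: 527a − 144b = 172.
Solving gives a = 0.48094, b = 0.56566.
Then c = 1077.7 − a·340 − b·389 = 694.14.
At (490, 240): z = 235.7 + 135.8 + 694.14 = 1065.6 m.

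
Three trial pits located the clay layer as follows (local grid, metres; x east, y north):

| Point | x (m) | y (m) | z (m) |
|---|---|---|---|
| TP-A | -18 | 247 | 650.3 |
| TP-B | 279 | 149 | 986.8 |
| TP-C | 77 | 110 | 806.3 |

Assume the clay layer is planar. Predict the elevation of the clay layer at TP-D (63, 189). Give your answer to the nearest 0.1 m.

Let the plane be z = a·x + b·y + c.
TP-B−TP-A: 297a − 98b = 336.5;  TP-C−TP-A: 95a − 137b = 156.
Solving gives a = 0.98195, b = −0.45777.
Then c = 650.3 − a·-18 − b·247 = 781.05.
At (63, 189): z = 61.9 − 86.5 + 781.05 = 756.4 m.

756.4 m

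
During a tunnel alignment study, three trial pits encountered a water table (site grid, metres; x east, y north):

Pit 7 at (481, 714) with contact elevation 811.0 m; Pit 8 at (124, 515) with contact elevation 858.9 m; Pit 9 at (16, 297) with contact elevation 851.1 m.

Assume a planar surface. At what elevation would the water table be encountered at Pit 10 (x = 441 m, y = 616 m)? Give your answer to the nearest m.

806 m

Two edge vectors: Pit 7→Pit 8 = (-357, -199, 47.9), Pit 7→Pit 9 = (-465, -417, 40.1).
Normal n = (Pit 7→Pit 8) × (Pit 7→Pit 9) = (11994.4, -7957.8, 56334).
So ∂z/∂x = −n_x/n_z = −0.21292 and ∂z/∂y = −n_y/n_z = 0.14126.
Intercept c from Pit 7: 811 + 102.41 − 100.86 = 812.55.
At (441, 616): z = −93.9 + 87.0 + 812.55 = 805.7 m.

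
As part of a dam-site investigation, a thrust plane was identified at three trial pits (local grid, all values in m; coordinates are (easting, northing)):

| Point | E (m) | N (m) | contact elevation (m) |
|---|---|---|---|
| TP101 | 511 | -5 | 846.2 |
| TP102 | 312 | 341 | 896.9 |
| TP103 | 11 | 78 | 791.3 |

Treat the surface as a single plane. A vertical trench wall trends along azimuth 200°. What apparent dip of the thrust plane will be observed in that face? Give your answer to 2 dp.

15.03°

Two edge vectors: TP101→TP102 = (-199, 346, 50.7), TP101→TP103 = (-500, 83, -54.9).
Normal n = (TP101→TP102) × (TP101→TP103) = (-23203.5, -36275.1, 156483).
So ∂z/∂E = −n_x/n_z = 0.14828 and ∂z/∂N = −n_y/n_z = 0.23181.
Unit vector along 200° is (sin 200°, cos 200°) = (-0.3420, -0.9397).
Slope in that direction = a·(-0.3420) + b·(-0.9397) = −0.26855.
Apparent dip = arctan|0.26855| = 15.03° (true dip is 15.4°, so apparent ≤ true as expected).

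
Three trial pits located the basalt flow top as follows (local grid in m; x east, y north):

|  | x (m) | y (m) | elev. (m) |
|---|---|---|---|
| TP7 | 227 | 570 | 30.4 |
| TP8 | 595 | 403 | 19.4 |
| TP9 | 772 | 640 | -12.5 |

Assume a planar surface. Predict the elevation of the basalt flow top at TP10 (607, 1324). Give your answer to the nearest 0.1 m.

-58.6 m

Two edge vectors: TP7→TP8 = (368, -167, -11), TP7→TP9 = (545, 70, -42.9).
Normal n = (TP7→TP8) × (TP7→TP9) = (7934.3, 9792.2, 116775).
So ∂z/∂x = −n_x/n_z = −0.067945 and ∂z/∂y = −n_y/n_z = −0.083855.
Intercept c from TP7: 30.4 + 15.42 + 47.80 = 93.62.
At (607, 1324): z = −41.2 − 111.0 + 93.62 = -58.6 m.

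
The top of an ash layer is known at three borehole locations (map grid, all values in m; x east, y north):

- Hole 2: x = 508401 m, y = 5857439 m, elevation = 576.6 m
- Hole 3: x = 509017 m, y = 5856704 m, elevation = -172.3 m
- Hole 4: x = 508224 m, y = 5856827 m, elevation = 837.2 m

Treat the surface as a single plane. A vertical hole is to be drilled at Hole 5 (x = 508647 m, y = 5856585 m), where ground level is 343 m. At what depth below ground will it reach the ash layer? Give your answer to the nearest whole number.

Let the plane be z = a·x + b·y + c.
Hole 3−Hole 2: 616a − 735b = −748.9;  Hole 4−Hole 2: −177a − 612b = 260.6.
Solving gives a = −1.28157062, b = −0.05516667.
Then c = 576.6 − a·508401 − b·5857439 = 975263.77.
At (508647, 5856585): z_contact = −651867.1 − 323088.3 + 975263.77 = 308.4 m.
Depth below ground = 343 − 308.4 = 35 m.

35 m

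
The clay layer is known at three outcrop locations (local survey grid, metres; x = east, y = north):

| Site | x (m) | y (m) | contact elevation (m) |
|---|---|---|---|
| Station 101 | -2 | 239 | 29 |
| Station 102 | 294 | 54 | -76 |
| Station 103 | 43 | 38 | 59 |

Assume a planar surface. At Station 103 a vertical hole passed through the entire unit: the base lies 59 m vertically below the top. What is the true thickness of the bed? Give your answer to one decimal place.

Let the plane be z = a·x + b·y + c.
Station 102−Station 101: 296a − 185b = −105;  Station 103−Station 101: 45a − 201b = 30.
Solving gives a = −0.52090, b = −0.26587.
|∇z| = √(a²+b²) = 0.58483, so dip δ = arctan(0.58483) = 30.32°.
True thickness = vertical thickness × cos δ = 59 × cos 30.32° = 50.9 m.

50.9 m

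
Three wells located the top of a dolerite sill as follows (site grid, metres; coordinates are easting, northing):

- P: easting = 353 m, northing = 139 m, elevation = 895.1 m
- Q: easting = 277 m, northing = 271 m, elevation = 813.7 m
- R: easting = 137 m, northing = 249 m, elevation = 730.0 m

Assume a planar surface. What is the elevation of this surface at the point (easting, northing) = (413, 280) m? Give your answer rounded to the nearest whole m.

898 m

Two edge vectors: P→Q = (-76, 132, -81.4), P→R = (-216, 110, -165.1).
Normal n = (P→Q) × (P→R) = (-12839.2, 5034.8, 20152).
So ∂z/∂easting = −n_x/n_z = 0.63712 and ∂z/∂northing = −n_y/n_z = −0.24984.
Intercept c from P: 895.1 − 224.90 + 34.73 = 704.93.
At (413, 280): z = 263.1 − 70.0 + 704.93 = 898.1 m.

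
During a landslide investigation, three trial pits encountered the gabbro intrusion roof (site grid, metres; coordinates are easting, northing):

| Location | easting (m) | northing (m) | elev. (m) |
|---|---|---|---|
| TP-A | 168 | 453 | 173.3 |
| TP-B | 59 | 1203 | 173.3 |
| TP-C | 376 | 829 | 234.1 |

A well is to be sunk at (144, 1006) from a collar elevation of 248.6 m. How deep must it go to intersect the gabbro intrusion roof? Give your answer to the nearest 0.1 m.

Let the plane be z = a·easting + b·northing + c.
TP-B−TP-A: −109a + 750b = 0;  TP-C−TP-A: 208a + 376b = 60.8.
Solving gives a = 0.231491, b = 0.033643.
Then c = 173.3 − a·168 − b·453 = 119.17.
At (144, 1006): z_contact = 33.33 + 33.85 + 119.17 = 186.35 m.
Depth below ground = 248.6 − 186.35 = 62.3 m.

62.3 m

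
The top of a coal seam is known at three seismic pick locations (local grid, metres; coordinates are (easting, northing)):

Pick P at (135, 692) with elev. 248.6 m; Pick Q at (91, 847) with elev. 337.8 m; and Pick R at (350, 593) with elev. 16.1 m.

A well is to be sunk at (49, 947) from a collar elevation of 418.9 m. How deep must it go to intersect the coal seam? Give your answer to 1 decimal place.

Let the plane be z = a·E + b·N + c.
Pick Q−Pick P: −44a + 155b = 89.2;  Pick R−Pick P: 215a − 99b = −232.5.
Solving gives a = −0.93917, b = 0.30888.
Then c = 248.6 − a·135 − b·692 = 161.64.
At (49, 947): z_contact = −46.02 + 292.51 + 161.64 = 408.13 m.
Depth below ground = 418.9 − 408.13 = 10.8 m.

10.8 m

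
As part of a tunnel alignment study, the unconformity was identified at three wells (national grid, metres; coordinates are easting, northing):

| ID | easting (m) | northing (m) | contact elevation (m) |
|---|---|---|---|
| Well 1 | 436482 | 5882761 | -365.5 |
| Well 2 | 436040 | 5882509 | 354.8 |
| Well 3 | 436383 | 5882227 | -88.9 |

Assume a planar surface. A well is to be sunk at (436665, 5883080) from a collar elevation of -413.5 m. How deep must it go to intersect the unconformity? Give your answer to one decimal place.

Let the plane be z = a·easting + b·northing + c.
Well 2−Well 1: −442a − 252b = 720.3;  Well 3−Well 1: −99a − 534b = 276.6.
Solving gives a = −1.492026720, b = −0.241365833.
Then c = -365.5 − a·436482 − b·5882761 = 2070774.81.
At (436665, 5883080): z_contact = −651515.85 − 1419974.50 + 2070774.81 = -715.54 m.
Depth below ground = -413.5 − (-715.54) = 302.0 m.

302.0 m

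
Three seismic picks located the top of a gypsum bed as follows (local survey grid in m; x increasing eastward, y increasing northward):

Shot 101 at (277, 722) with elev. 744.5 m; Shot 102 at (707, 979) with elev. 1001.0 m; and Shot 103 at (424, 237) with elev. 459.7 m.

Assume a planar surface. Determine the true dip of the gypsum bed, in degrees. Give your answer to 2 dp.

Let the plane be z = a·x + b·y + c.
Shot 102−Shot 101: 430a + 257b = 256.5;  Shot 103−Shot 101: 147a − 485b = −284.8.
Solving gives a = 0.20789, b = 0.65023.
Gradient magnitude |∇z| = √(a² + b²) = √(0.04322 + 0.42279) = 0.68265.
True dip = arctan(0.68265) = 34.32°, dipping toward SSW (azimuth ≈ 198°).

34.32°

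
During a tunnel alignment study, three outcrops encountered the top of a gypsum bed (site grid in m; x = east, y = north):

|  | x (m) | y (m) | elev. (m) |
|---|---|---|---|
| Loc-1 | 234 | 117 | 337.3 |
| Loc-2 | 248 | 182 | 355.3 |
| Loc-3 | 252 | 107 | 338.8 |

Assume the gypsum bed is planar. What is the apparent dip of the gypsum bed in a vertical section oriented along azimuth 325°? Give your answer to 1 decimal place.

Let the plane be z = a·x + b·y + c.
Loc-2−Loc-1: 14a + 65b = 18;  Loc-3−Loc-1: 18a − 10b = 1.5.
Solving gives a = 0.21183, b = 0.23130.
Unit vector along 325° is (sin 325°, cos 325°) = (-0.5736, 0.8192).
Slope in that direction = a·(-0.5736) + b·(0.8192) = 0.06797.
Apparent dip = arctan|0.06797| = 3.9° (true dip is 17.4°, so apparent ≤ true as expected).

3.9°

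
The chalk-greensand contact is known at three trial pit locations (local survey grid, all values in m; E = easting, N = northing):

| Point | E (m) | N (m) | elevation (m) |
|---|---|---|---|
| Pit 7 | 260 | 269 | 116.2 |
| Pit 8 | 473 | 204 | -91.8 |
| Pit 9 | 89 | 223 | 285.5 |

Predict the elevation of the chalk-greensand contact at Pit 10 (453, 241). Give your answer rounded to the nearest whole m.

-73 m

Two edge vectors: Pit 7→Pit 8 = (213, -65, -208), Pit 7→Pit 9 = (-171, -46, 169.3).
Normal n = (Pit 7→Pit 8) × (Pit 7→Pit 9) = (-20572.5, -492.9, -20913).
So ∂z/∂E = −n_x/n_z = −0.98372 and ∂z/∂N = −n_y/n_z = −0.02357.
Intercept c from Pit 7: 116.2 + 255.77 + 6.34 = 378.31.
At (453, 241): z = −445.6 − 5.7 + 378.31 = -73.0 m.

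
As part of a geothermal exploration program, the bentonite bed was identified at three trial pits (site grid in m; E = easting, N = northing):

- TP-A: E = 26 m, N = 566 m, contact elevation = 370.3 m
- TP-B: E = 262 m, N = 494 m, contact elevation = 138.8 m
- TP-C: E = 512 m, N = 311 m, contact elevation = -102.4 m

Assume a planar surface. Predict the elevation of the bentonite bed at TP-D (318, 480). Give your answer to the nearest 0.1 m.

Let the plane be z = a·E + b·N + c.
TP-B−TP-A: 236a − 72b = −231.5;  TP-C−TP-A: 486a − 255b = −472.7.
Solving gives a = −0.99246, b = −0.03779.
Then c = 370.3 − a·26 − b·566 = 417.49.
At (318, 480): z = −315.6 − 18.1 + 417.49 = 83.8 m.

83.8 m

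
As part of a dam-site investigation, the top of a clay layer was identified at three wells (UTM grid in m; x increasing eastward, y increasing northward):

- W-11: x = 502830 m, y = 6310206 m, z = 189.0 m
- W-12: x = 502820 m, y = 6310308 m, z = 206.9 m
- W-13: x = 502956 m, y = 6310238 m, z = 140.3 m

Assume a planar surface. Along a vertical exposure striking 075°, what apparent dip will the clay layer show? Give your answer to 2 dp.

20.38°

Let the plane be z = a·x + b·y + c.
W-12−W-11: −10a + 102b = 17.9;  W-13−W-11: 126a + 32b = −48.7.
Solving gives a = −0.42060, b = 0.13425.
Unit vector along 075° is (sin 75°, cos 75°) = (0.9659, 0.2588).
Slope in that direction = a·(0.9659) + b·(0.2588) = −0.37152.
Apparent dip = arctan|0.37152| = 20.38° (true dip is 23.8°, so apparent ≤ true as expected).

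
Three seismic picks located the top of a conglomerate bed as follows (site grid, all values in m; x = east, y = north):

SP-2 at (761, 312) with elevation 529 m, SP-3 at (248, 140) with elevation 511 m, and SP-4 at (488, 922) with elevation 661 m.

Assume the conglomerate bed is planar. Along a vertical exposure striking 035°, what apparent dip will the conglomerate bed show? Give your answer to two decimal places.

Two edge vectors: SP-2→SP-3 = (-513, -172, -18), SP-2→SP-4 = (-273, 610, 132).
Normal n = (SP-2→SP-3) × (SP-2→SP-4) = (-11724, 72630, -359886).
So ∂z/∂x = −n_x/n_z = −0.03258 and ∂z/∂y = −n_y/n_z = 0.20181.
Unit vector along 035° is (sin 35°, cos 35°) = (0.5736, 0.8192).
Slope in that direction = a·(0.5736) + b·(0.8192) = 0.14663.
Apparent dip = arctan|0.14663| = 8.34° (true dip is 11.6°, so apparent ≤ true as expected).

8.34°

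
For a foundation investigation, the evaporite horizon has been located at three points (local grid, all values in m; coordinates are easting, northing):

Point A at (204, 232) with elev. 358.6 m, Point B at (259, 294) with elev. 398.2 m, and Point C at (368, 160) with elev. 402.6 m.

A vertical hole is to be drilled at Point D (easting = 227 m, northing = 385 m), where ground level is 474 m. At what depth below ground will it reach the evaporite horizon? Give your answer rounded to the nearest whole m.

Two edge vectors: Point A→Point B = (55, 62, 39.6), Point A→Point C = (164, -72, 44).
Normal n = (Point A→Point B) × (Point A→Point C) = (5579.2, 4074.4, -14128).
So ∂z/∂easting = −n_x/n_z = 0.39490 and ∂z/∂northing = −n_y/n_z = 0.28839.
Intercept c from Point A: 358.6 − 80.56 − 66.91 = 211.13.
At (227, 385): z_contact = 89.6 + 111.0 + 211.13 = 411.8 m.
Depth below ground = 474 − 411.8 = 62 m.

62 m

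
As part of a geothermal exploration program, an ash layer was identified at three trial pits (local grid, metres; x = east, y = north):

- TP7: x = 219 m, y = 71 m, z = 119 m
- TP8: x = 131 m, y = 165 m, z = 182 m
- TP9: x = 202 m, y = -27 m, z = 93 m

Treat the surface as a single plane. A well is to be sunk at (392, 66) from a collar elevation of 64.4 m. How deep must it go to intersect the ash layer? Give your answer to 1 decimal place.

10.2 m

Two edge vectors: TP7→TP8 = (-88, 94, 63), TP7→TP9 = (-17, -98, -26).
Normal n = (TP7→TP8) × (TP7→TP9) = (3730, -3359, 10222).
So ∂z/∂x = −n_x/n_z = −0.36490 and ∂z/∂y = −n_y/n_z = 0.32860.
Intercept c from TP7: 119 + 79.91 − 23.33 = 175.58.
At (392, 66): z_contact = −143.04 + 21.69 + 175.58 = 54.23 m.
Depth below ground = 64.4 − 54.23 = 10.2 m.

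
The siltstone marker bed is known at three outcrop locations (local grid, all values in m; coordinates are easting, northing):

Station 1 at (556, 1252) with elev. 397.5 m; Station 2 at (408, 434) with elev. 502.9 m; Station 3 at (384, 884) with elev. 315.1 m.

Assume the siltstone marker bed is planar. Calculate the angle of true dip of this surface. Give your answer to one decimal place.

52.0°

Two edge vectors: Station 1→Station 2 = (-148, -818, 105.4), Station 1→Station 3 = (-172, -368, -82.4).
Normal n = (Station 1→Station 2) × (Station 1→Station 3) = (106190.4, -30324, -86232).
So ∂z/∂easting = −n_x/n_z = 1.23145 and ∂z/∂northing = −n_y/n_z = −0.35166.
Gradient magnitude |∇z| = √(a² + b²) = √(1.51647 + 0.12366) = 1.28068.
True dip = arctan(1.28068) = 52.0°, dipping toward WNW (azimuth ≈ 286°).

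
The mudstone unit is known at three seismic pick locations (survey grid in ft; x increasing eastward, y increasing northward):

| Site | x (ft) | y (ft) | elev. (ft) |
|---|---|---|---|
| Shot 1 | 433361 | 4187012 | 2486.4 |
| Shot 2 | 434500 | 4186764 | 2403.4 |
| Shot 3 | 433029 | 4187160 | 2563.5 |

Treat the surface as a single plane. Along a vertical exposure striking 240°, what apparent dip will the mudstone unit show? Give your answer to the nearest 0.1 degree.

22.7°

Let the plane be z = a·x + b·y + c.
Shot 2−Shot 1: 1139a − 248b = −83;  Shot 3−Shot 1: −332a + 148b = 77.1.
Solving gives a = 0.07928, b = 0.69879.
Unit vector along 240° is (sin 240°, cos 240°) = (-0.8660, -0.5000).
Slope in that direction = a·(-0.8660) + b·(-0.5000) = −0.41805.
Apparent dip = arctan|0.41805| = 22.7° (true dip is 35.1°, so apparent ≤ true as expected).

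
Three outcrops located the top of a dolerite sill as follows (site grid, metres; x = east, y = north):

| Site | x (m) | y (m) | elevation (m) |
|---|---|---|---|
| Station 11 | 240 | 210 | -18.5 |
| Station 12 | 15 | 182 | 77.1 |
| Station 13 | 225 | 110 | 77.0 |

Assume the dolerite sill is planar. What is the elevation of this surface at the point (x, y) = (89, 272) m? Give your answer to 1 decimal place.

Let the plane be z = a·x + b·y + c.
Station 12−Station 11: −225a − 28b = 95.6;  Station 13−Station 11: −15a − 100b = 95.5.
Solving gives a = −0.31187, b = −0.90822.
Then c = -18.5 − a·240 − b·210 = 247.07.
At (89, 272): z = −27.8 − 247.0 + 247.07 = -27.7 m.

-27.7 m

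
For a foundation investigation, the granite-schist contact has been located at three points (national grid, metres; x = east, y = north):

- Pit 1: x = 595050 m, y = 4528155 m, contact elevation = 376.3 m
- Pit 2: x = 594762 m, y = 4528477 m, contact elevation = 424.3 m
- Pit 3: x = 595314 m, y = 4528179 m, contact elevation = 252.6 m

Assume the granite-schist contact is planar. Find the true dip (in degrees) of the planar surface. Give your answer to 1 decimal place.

Let the plane be z = a·x + b·y + c.
Pit 2−Pit 1: −288a + 322b = 48;  Pit 3−Pit 1: 264a + 24b = −123.7.
Solving gives a = −0.44586, b = −0.24971.
Gradient magnitude |∇z| = √(a² + b²) = √(0.19879 + 0.06236) = 0.51103.
True dip = arctan(0.51103) = 27.1°, dipping toward ENE (azimuth ≈ 061°).

27.1°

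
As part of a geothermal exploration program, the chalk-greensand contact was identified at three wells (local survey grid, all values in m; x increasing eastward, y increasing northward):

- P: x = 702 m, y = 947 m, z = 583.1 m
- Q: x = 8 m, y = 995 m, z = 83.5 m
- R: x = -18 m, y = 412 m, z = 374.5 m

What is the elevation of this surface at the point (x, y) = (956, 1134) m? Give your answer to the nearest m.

Two edge vectors: P→Q = (-694, 48, -499.6), P→R = (-720, -535, -208.6).
Normal n = (P→Q) × (P→R) = (-277298.8, 214943.6, 405850).
So ∂z/∂x = −n_x/n_z = 0.68325 and ∂z/∂y = −n_y/n_z = −0.52961.
Intercept c from P: 583.1 − 479.64 + 501.54 = 605.00.
At (956, 1134): z = 653.2 − 600.6 + 605.00 = 657.6 m.

658 m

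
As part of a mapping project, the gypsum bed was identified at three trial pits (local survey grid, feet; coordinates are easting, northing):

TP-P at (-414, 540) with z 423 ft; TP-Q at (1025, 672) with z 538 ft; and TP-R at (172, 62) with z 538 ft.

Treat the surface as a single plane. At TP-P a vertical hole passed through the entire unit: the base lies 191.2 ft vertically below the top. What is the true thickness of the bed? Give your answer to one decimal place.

Two edge vectors: TP-P→TP-Q = (1439, 132, 115), TP-P→TP-R = (586, -478, 115).
Normal n = (TP-P→TP-Q) × (TP-P→TP-R) = (70150, -98095, -765194).
So ∂z/∂easting = −n_x/n_z = 0.09168 and ∂z/∂northing = −n_y/n_z = −0.12820.
|∇z| = √(a²+b²) = 0.15760, so dip δ = arctan(0.15760) = 8.96°.
True thickness = vertical thickness × cos δ = 191.2 × cos 8.96° = 188.9 ft.

188.9 ft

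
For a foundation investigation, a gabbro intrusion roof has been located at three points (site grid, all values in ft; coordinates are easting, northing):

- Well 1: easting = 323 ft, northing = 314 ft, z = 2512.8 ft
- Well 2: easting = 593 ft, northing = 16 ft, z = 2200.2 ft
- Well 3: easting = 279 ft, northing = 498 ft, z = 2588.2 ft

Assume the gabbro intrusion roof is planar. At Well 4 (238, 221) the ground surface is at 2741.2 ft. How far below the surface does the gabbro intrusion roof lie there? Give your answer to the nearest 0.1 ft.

163.7 ft

Two edge vectors: Well 1→Well 2 = (270, -298, -312.6), Well 1→Well 3 = (-44, 184, 75.4).
Normal n = (Well 1→Well 2) × (Well 1→Well 3) = (35049.2, -6603.6, 36568).
So ∂z/∂easting = −n_x/n_z = −0.95847 and ∂z/∂northing = −n_y/n_z = 0.18058.
Intercept c from Well 1: 2512.8 + 309.58 − 56.70 = 2765.68.
At (238, 221): z_contact = −228.12 + 39.91 + 2765.68 = 2577.48 ft.
Depth below ground = 2741.2 − 2577.48 = 163.7 ft.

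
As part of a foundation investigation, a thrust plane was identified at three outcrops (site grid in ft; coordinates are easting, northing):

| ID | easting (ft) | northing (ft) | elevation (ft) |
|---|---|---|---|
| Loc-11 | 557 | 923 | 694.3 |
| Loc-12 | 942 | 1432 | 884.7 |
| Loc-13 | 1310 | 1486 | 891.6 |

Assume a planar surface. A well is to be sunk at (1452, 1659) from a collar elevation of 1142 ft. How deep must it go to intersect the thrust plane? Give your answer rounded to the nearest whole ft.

186 ft

Two edge vectors: Loc-11→Loc-12 = (385, 509, 190.4), Loc-11→Loc-13 = (753, 563, 197.3).
Normal n = (Loc-11→Loc-12) × (Loc-11→Loc-13) = (-6769.5, 67410.7, -166522).
So ∂z/∂easting = −n_x/n_z = −0.04065 and ∂z/∂northing = −n_y/n_z = 0.40482.
Intercept c from Loc-11: 694.3 + 22.64 − 373.64 = 343.30.
At (1452, 1659): z_contact = −59.0 + 671.6 + 343.30 = 955.9 ft.
Depth below ground = 1142 − 955.9 = 186 ft.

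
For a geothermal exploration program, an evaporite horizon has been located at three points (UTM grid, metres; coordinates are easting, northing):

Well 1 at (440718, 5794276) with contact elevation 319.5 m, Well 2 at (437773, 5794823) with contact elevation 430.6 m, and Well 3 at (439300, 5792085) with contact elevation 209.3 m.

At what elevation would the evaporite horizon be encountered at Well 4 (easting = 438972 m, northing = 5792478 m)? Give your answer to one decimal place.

Two edge vectors: Well 1→Well 2 = (-2945, 547, 111.1), Well 1→Well 3 = (-1418, -2191, -110.2).
Normal n = (Well 1→Well 2) × (Well 1→Well 3) = (183140.7, -482078.8, 7228141).
So ∂z/∂easting = −n_x/n_z = −0.025337179 and ∂z/∂northing = −n_y/n_z = 0.066694714.
Intercept c from Well 1: 319.5 + 11166.55 − 386447.58 = −374961.53.
At (438972, 5792478): z = −11122.3 + 386327.7 − 374961.53 = 243.8 m.

243.8 m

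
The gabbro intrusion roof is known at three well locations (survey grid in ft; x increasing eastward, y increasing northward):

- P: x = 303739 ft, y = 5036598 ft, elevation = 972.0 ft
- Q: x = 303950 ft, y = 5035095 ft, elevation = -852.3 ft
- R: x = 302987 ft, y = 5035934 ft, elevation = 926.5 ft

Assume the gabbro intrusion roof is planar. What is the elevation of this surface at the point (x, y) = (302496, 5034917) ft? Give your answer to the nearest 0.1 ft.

262.3 ft

Let the plane be z = a·x + b·y + c.
Q−P: 211a − 1503b = −1824.3;  R−P: −752a − 664b = −45.5.
Solving gives a = −0.899704572, b = 1.087466624.
Then c = 972 − a·303739 − b·5036598 = −5202884.85.
At (302496, 5034917): z = −272157.0 + 5475304.2 − 5202884.85 = 262.3 ft.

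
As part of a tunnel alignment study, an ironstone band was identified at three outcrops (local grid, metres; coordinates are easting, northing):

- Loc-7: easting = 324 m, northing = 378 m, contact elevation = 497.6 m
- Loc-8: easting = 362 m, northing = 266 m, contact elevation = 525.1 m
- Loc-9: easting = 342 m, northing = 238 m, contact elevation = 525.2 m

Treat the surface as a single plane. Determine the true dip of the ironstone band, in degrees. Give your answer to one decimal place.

Two edge vectors: Loc-7→Loc-8 = (38, -112, 27.5), Loc-7→Loc-9 = (18, -140, 27.6).
Normal n = (Loc-7→Loc-8) × (Loc-7→Loc-9) = (758.8, -553.8, -3304).
So ∂z/∂easting = −n_x/n_z = 0.22966 and ∂z/∂northing = −n_y/n_z = −0.16762.
Gradient magnitude |∇z| = √(a² + b²) = √(0.05274 + 0.02809) = 0.28432.
True dip = arctan(0.28432) = 15.9°, dipping toward NW (azimuth ≈ 306°).

15.9°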